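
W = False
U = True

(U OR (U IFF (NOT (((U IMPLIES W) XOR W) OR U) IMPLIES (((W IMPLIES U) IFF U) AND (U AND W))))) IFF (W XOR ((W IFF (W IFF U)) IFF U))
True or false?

True

U IMPLIES W = True IMPLIES False = False
(U IMPLIES W) XOR W = False XOR False = False
((U IMPLIES W) XOR W) OR U = False OR True = True
NOT (((U IMPLIES W) XOR W) OR U) = NOT True = False
W IMPLIES U = False IMPLIES True = True
(W IMPLIES U) IFF U = True IFF True = True
U AND W = True AND False = False
((W IMPLIES U) IFF U) AND (U AND W) = True AND False = False
NOT (((U IMPLIES W) XOR W) OR U) IMPLIES (((W IMPLIES U) IFF U) AND (U AND W)) = False IMPLIES False = True
U IFF (NOT (((U IMPLIES W) XOR W) OR U) IMPLIES (((W IMPLIES U) IFF U) AND (U AND W))) = True IFF True = True
U OR (U IFF (NOT (((U IMPLIES W) XOR W) OR U) IMPLIES (((W IMPLIES U) IFF U) AND (U AND W)))) = True OR True = True
W IFF U = False IFF True = False
W IFF (W IFF U) = False IFF False = True
(W IFF (W IFF U)) IFF U = True IFF True = True
W XOR ((W IFF (W IFF U)) IFF U) = False XOR True = True
(U OR (U IFF (NOT (((U IMPLIES W) XOR W) OR U) IMPLIES (((W IMPLIES U) IFF U) AND (U AND W))))) IFF (W XOR ((W IFF (W IFF U)) IFF U)) = True IFF True = True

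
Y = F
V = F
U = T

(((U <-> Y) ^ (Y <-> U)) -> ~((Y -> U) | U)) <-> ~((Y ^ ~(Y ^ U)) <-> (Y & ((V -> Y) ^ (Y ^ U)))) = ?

F

U <-> Y = T <-> F = F
Y <-> U = F <-> T = F
(U <-> Y) ^ (Y <-> U) = F ^ F = F
Y -> U = F -> T = T
(Y -> U) | U = T | T = T
~((Y -> U) | U) = ~T = F
((U <-> Y) ^ (Y <-> U)) -> ~((Y -> U) | U) = F -> F = T
Y ^ U = F ^ T = T
~(Y ^ U) = ~T = F
Y ^ ~(Y ^ U) = F ^ F = F
V -> Y = F -> F = T
Y ^ U = F ^ T = T
(V -> Y) ^ (Y ^ U) = T ^ T = F
Y & ((V -> Y) ^ (Y ^ U)) = F & F = F
(Y ^ ~(Y ^ U)) <-> (Y & ((V -> Y) ^ (Y ^ U))) = F <-> F = T
~((Y ^ ~(Y ^ U)) <-> (Y & ((V -> Y) ^ (Y ^ U)))) = ~T = F
(((U <-> Y) ^ (Y <-> U)) -> ~((Y -> U) | U)) <-> ~((Y ^ ~(Y ^ U)) <-> (Y & ((V -> Y) ^ (Y ^ U)))) = T <-> F = F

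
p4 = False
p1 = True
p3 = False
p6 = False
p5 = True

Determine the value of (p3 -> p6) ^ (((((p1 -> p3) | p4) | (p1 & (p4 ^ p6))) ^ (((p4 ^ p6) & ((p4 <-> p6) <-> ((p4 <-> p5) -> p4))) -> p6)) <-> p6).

True

p3 -> p6 = False -> False = True
p1 -> p3 = True -> False = False
(p1 -> p3) | p4 = False | False = False
p4 ^ p6 = False ^ False = False
p1 & (p4 ^ p6) = True & False = False
((p1 -> p3) | p4) | (p1 & (p4 ^ p6)) = False | False = False
p4 ^ p6 = False ^ False = False
p4 <-> p6 = False <-> False = True
p4 <-> p5 = False <-> True = False
(p4 <-> p5) -> p4 = False -> False = True
(p4 <-> p6) <-> ((p4 <-> p5) -> p4) = True <-> True = True
(p4 ^ p6) & ((p4 <-> p6) <-> ((p4 <-> p5) -> p4)) = False & True = False
((p4 ^ p6) & ((p4 <-> p6) <-> ((p4 <-> p5) -> p4))) -> p6 = False -> False = True
(((p1 -> p3) | p4) | (p1 & (p4 ^ p6))) ^ (((p4 ^ p6) & ((p4 <-> p6) <-> ((p4 <-> p5) -> p4))) -> p6) = False ^ True = True
((((p1 -> p3) | p4) | (p1 & (p4 ^ p6))) ^ (((p4 ^ p6) & ((p4 <-> p6) <-> ((p4 <-> p5) -> p4))) -> p6)) <-> p6 = True <-> False = False
(p3 -> p6) ^ (((((p1 -> p3) | p4) | (p1 & (p4 ^ p6))) ^ (((p4 ^ p6) & ((p4 <-> p6) <-> ((p4 <-> p5) -> p4))) -> p6)) <-> p6) = True ^ False = True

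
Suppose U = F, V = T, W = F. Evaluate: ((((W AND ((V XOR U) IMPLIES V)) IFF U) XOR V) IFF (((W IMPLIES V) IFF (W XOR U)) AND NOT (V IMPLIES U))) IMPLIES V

T

V XOR U = T XOR F = T
(V XOR U) IMPLIES V = T IMPLIES T = T
W AND ((V XOR U) IMPLIES V) = F AND T = F
(W AND ((V XOR U) IMPLIES V)) IFF U = F IFF F = T
((W AND ((V XOR U) IMPLIES V)) IFF U) XOR V = T XOR T = F
W IMPLIES V = F IMPLIES T = T
W XOR U = F XOR F = F
(W IMPLIES V) IFF (W XOR U) = T IFF F = F
V IMPLIES U = T IMPLIES F = F
NOT (V IMPLIES U) = NOT F = T
((W IMPLIES V) IFF (W XOR U)) AND NOT (V IMPLIES U) = F AND T = F
(((W AND ((V XOR U) IMPLIES V)) IFF U) XOR V) IFF (((W IMPLIES V) IFF (W XOR U)) AND NOT (V IMPLIES U)) = F IFF F = T
((((W AND ((V XOR U) IMPLIES V)) IFF U) XOR V) IFF (((W IMPLIES V) IFF (W XOR U)) AND NOT (V IMPLIES U))) IMPLIES V = T IMPLIES T = T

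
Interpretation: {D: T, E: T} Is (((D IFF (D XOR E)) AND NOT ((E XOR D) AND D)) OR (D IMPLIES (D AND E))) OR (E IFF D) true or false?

T

D XOR E = T XOR T = F
D IFF (D XOR E) = T IFF F = F
E XOR D = T XOR T = F
(E XOR D) AND D = F AND T = F
NOT ((E XOR D) AND D) = NOT F = T
(D IFF (D XOR E)) AND NOT ((E XOR D) AND D) = F AND T = F
D AND E = T AND T = T
D IMPLIES (D AND E) = T IMPLIES T = T
((D IFF (D XOR E)) AND NOT ((E XOR D) AND D)) OR (D IMPLIES (D AND E)) = F OR T = T
E IFF D = T IFF T = T
(((D IFF (D XOR E)) AND NOT ((E XOR D) AND D)) OR (D IMPLIES (D AND E))) OR (E IFF D) = T OR T = T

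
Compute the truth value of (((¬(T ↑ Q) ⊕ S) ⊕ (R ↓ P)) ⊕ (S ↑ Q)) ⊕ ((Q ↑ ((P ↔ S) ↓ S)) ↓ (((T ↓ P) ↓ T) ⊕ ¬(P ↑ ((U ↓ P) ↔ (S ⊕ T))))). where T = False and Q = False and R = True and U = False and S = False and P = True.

True

T ↑ Q = False ↑ False = True
¬(T ↑ Q) = ¬True = False
¬(T ↑ Q) ⊕ S = False ⊕ False = False
R ↓ P = True ↓ True = False
(¬(T ↑ Q) ⊕ S) ⊕ (R ↓ P) = False ⊕ False = False
S ↑ Q = False ↑ False = True
((¬(T ↑ Q) ⊕ S) ⊕ (R ↓ P)) ⊕ (S ↑ Q) = False ⊕ True = True
P ↔ S = True ↔ False = False
(P ↔ S) ↓ S = False ↓ False = True
Q ↑ ((P ↔ S) ↓ S) = False ↑ True = True
T ↓ P = False ↓ True = False
(T ↓ P) ↓ T = False ↓ False = True
U ↓ P = False ↓ True = False
S ⊕ T = False ⊕ False = False
(U ↓ P) ↔ (S ⊕ T) = False ↔ False = True
P ↑ ((U ↓ P) ↔ (S ⊕ T)) = True ↑ True = False
¬(P ↑ ((U ↓ P) ↔ (S ⊕ T))) = ¬False = True
((T ↓ P) ↓ T) ⊕ ¬(P ↑ ((U ↓ P) ↔ (S ⊕ T))) = True ⊕ True = False
(Q ↑ ((P ↔ S) ↓ S)) ↓ (((T ↓ P) ↓ T) ⊕ ¬(P ↑ ((U ↓ P) ↔ (S ⊕ T)))) = True ↓ False = False
(((¬(T ↑ Q) ⊕ S) ⊕ (R ↓ P)) ⊕ (S ↑ Q)) ⊕ ((Q ↑ ((P ↔ S) ↓ S)) ↓ (((T ↓ P) ↓ T) ⊕ ¬(P ↑ ((U ↓ P) ↔ (S ⊕ T))))) = True ⊕ False = True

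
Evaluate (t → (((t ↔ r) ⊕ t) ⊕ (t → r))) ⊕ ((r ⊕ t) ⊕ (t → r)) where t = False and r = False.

False

Substituting t=False, r=False:
t ↔ r = False ↔ False = True
(t ↔ r) ⊕ t = True ⊕ False = True
t → r = False → False = True
((t ↔ r) ⊕ t) ⊕ (t → r) = True ⊕ True = False
t → (((t ↔ r) ⊕ t) ⊕ (t → r)) = False → False = True
r ⊕ t = False ⊕ False = False
t → r = False → False = True
(r ⊕ t) ⊕ (t → r) = False ⊕ True = True
(t → (((t ↔ r) ⊕ t) ⊕ (t → r))) ⊕ ((r ⊕ t) ⊕ (t → r)) = True ⊕ True = False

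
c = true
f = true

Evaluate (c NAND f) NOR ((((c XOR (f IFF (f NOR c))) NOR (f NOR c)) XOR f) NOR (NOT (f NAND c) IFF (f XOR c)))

c NAND f = true NAND true = false
f NOR c = true NOR true = false
f IFF (f NOR c) = true IFF false = false
c XOR (f IFF (f NOR c)) = true XOR false = true
f NOR c = true NOR true = false
(c XOR (f IFF (f NOR c))) NOR (f NOR c) = true NOR false = false
((c XOR (f IFF (f NOR c))) NOR (f NOR c)) XOR f = false XOR true = true
f NAND c = true NAND true = false
NOT (f NAND c) = NOT false = true
f XOR c = true XOR true = false
NOT (f NAND c) IFF (f XOR c) = true IFF false = false
(((c XOR (f IFF (f NOR c))) NOR (f NOR c)) XOR f) NOR (NOT (f NAND c) IFF (f XOR c)) = true NOR false = false
(c NAND f) NOR ((((c XOR (f IFF (f NOR c))) NOR (f NOR c)) XOR f) NOR (NOT (f NAND c) IFF (f XOR c))) = false NOR false = true

true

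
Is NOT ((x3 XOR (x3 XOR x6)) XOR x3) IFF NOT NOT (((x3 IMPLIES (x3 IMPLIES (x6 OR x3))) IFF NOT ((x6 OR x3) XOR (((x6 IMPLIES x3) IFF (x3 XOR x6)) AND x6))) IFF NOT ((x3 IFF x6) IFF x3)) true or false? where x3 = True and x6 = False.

x3 XOR x6 = True XOR False = True
x3 XOR (x3 XOR x6) = True XOR True = False
(x3 XOR (x3 XOR x6)) XOR x3 = False XOR True = True
NOT ((x3 XOR (x3 XOR x6)) XOR x3) = NOT True = False
x6 OR x3 = False OR True = True
x3 IMPLIES (x6 OR x3) = True IMPLIES True = True
x3 IMPLIES (x3 IMPLIES (x6 OR x3)) = True IMPLIES True = True
x6 OR x3 = False OR True = True
x6 IMPLIES x3 = False IMPLIES True = True
x3 XOR x6 = True XOR False = True
(x6 IMPLIES x3) IFF (x3 XOR x6) = True IFF True = True
((x6 IMPLIES x3) IFF (x3 XOR x6)) AND x6 = True AND False = False
(x6 OR x3) XOR (((x6 IMPLIES x3) IFF (x3 XOR x6)) AND x6) = True XOR False = True
NOT ((x6 OR x3) XOR (((x6 IMPLIES x3) IFF (x3 XOR x6)) AND x6)) = NOT True = False
(x3 IMPLIES (x3 IMPLIES (x6 OR x3))) IFF NOT ((x6 OR x3) XOR (((x6 IMPLIES x3) IFF (x3 XOR x6)) AND x6)) = True IFF False = False
x3 IFF x6 = True IFF False = False
(x3 IFF x6) IFF x3 = False IFF True = False
NOT ((x3 IFF x6) IFF x3) = NOT False = True
((x3 IMPLIES (x3 IMPLIES (x6 OR x3))) IFF NOT ((x6 OR x3) XOR (((x6 IMPLIES x3) IFF (x3 XOR x6)) AND x6))) IFF NOT ((x3 IFF x6) IFF x3) = False IFF True = False
NOT (((x3 IMPLIES (x3 IMPLIES (x6 OR x3))) IFF NOT ((x6 OR x3) XOR (((x6 IMPLIES x3) IFF (x3 XOR x6)) AND x6))) IFF NOT ((x3 IFF x6) IFF x3)) = NOT False = True
NOT NOT (((x3 IMPLIES (x3 IMPLIES (x6 OR x3))) IFF NOT ((x6 OR x3) XOR (((x6 IMPLIES x3) IFF (x3 XOR x6)) AND x6))) IFF NOT ((x3 IFF x6) IFF x3)) = NOT True = False
NOT ((x3 XOR (x3 XOR x6)) XOR x3) IFF NOT NOT (((x3 IMPLIES (x3 IMPLIES (x6 OR x3))) IFF NOT ((x6 OR x3) XOR (((x6 IMPLIES x3) IFF (x3 XOR x6)) AND x6))) IFF NOT ((x3 IFF x6) IFF x3)) = False IFF False = True

True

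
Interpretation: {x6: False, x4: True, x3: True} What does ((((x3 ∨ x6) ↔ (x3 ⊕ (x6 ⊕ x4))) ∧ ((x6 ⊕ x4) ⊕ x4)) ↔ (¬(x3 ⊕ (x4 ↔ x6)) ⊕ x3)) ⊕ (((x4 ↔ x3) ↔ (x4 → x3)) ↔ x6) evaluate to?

x3 ∨ x6 = True ∨ False = True
x6 ⊕ x4 = False ⊕ True = True
x3 ⊕ (x6 ⊕ x4) = True ⊕ True = False
(x3 ∨ x6) ↔ (x3 ⊕ (x6 ⊕ x4)) = True ↔ False = False
x6 ⊕ x4 = False ⊕ True = True
(x6 ⊕ x4) ⊕ x4 = True ⊕ True = False
((x3 ∨ x6) ↔ (x3 ⊕ (x6 ⊕ x4))) ∧ ((x6 ⊕ x4) ⊕ x4) = False ∧ False = False
x4 ↔ x6 = True ↔ False = False
x3 ⊕ (x4 ↔ x6) = True ⊕ False = True
¬(x3 ⊕ (x4 ↔ x6)) = ¬True = False
¬(x3 ⊕ (x4 ↔ x6)) ⊕ x3 = False ⊕ True = True
(((x3 ∨ x6) ↔ (x3 ⊕ (x6 ⊕ x4))) ∧ ((x6 ⊕ x4) ⊕ x4)) ↔ (¬(x3 ⊕ (x4 ↔ x6)) ⊕ x3) = False ↔ True = False
x4 ↔ x3 = True ↔ True = True
x4 → x3 = True → True = True
(x4 ↔ x3) ↔ (x4 → x3) = True ↔ True = True
((x4 ↔ x3) ↔ (x4 → x3)) ↔ x6 = True ↔ False = False
((((x3 ∨ x6) ↔ (x3 ⊕ (x6 ⊕ x4))) ∧ ((x6 ⊕ x4) ⊕ x4)) ↔ (¬(x3 ⊕ (x4 ↔ x6)) ⊕ x3)) ⊕ (((x4 ↔ x3) ↔ (x4 → x3)) ↔ x6) = False ⊕ False = False

False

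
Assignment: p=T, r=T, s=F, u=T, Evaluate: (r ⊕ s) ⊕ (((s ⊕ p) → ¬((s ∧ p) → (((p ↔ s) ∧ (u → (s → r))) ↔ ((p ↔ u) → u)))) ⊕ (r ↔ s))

r ⊕ s = T ⊕ F = T
s ⊕ p = F ⊕ T = T
s ∧ p = F ∧ T = F
p ↔ s = T ↔ F = F
s → r = F → T = T
u → (s → r) = T → T = T
(p ↔ s) ∧ (u → (s → r)) = F ∧ T = F
p ↔ u = T ↔ T = T
(p ↔ u) → u = T → T = T
((p ↔ s) ∧ (u → (s → r))) ↔ ((p ↔ u) → u) = F ↔ T = F
(s ∧ p) → (((p ↔ s) ∧ (u → (s → r))) ↔ ((p ↔ u) → u)) = F → F = T
¬((s ∧ p) → (((p ↔ s) ∧ (u → (s → r))) ↔ ((p ↔ u) → u))) = ¬T = F
(s ⊕ p) → ¬((s ∧ p) → (((p ↔ s) ∧ (u → (s → r))) ↔ ((p ↔ u) → u))) = T → F = F
r ↔ s = T ↔ F = F
((s ⊕ p) → ¬((s ∧ p) → (((p ↔ s) ∧ (u → (s → r))) ↔ ((p ↔ u) → u)))) ⊕ (r ↔ s) = F ⊕ F = F
(r ⊕ s) ⊕ (((s ⊕ p) → ¬((s ∧ p) → (((p ↔ s) ∧ (u → (s → r))) ↔ ((p ↔ u) → u)))) ⊕ (r ↔ s)) = T ⊕ F = T

T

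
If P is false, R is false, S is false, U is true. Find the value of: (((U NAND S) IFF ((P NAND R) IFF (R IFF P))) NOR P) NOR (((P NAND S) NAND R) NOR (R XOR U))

true

U NAND S = true NAND false = true
P NAND R = false NAND false = true
R IFF P = false IFF false = true
(P NAND R) IFF (R IFF P) = true IFF true = true
(U NAND S) IFF ((P NAND R) IFF (R IFF P)) = true IFF true = true
((U NAND S) IFF ((P NAND R) IFF (R IFF P))) NOR P = true NOR false = false
P NAND S = false NAND false = true
(P NAND S) NAND R = true NAND false = true
R XOR U = false XOR true = true
((P NAND S) NAND R) NOR (R XOR U) = true NOR true = false
(((U NAND S) IFF ((P NAND R) IFF (R IFF P))) NOR P) NOR (((P NAND S) NAND R) NOR (R XOR U)) = false NOR false = true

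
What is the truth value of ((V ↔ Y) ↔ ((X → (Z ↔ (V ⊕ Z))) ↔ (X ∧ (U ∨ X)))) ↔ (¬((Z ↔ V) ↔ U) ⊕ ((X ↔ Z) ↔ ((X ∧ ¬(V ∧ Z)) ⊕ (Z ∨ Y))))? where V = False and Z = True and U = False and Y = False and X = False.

Substituting V=False, Z=True, U=False, Y=False, X=False:
V ↔ Y = False ↔ False = True
V ⊕ Z = False ⊕ True = True
Z ↔ (V ⊕ Z) = True ↔ True = True
X → (Z ↔ (V ⊕ Z)) = False → True = True
U ∨ X = False ∨ False = False
X ∧ (U ∨ X) = False ∧ False = False
(X → (Z ↔ (V ⊕ Z))) ↔ (X ∧ (U ∨ X)) = True ↔ False = False
(V ↔ Y) ↔ ((X → (Z ↔ (V ⊕ Z))) ↔ (X ∧ (U ∨ X))) = True ↔ False = False
Z ↔ V = True ↔ False = False
(Z ↔ V) ↔ U = False ↔ False = True
¬((Z ↔ V) ↔ U) = ¬True = False
X ↔ Z = False ↔ True = False
V ∧ Z = False ∧ True = False
¬(V ∧ Z) = ¬False = True
X ∧ ¬(V ∧ Z) = False ∧ True = False
Z ∨ Y = True ∨ False = True
(X ∧ ¬(V ∧ Z)) ⊕ (Z ∨ Y) = False ⊕ True = True
(X ↔ Z) ↔ ((X ∧ ¬(V ∧ Z)) ⊕ (Z ∨ Y)) = False ↔ True = False
¬((Z ↔ V) ↔ U) ⊕ ((X ↔ Z) ↔ ((X ∧ ¬(V ∧ Z)) ⊕ (Z ∨ Y))) = False ⊕ False = False
((V ↔ Y) ↔ ((X → (Z ↔ (V ⊕ Z))) ↔ (X ∧ (U ∨ X)))) ↔ (¬((Z ↔ V) ↔ U) ⊕ ((X ↔ Z) ↔ ((X ∧ ¬(V ∧ Z)) ⊕ (Z ∨ Y)))) = False ↔ False = True

True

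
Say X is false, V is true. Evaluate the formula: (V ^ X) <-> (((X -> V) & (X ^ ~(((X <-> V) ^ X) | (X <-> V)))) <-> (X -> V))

True

Substituting X=False, V=True:
V ^ X = True ^ False = True
X -> V = False -> True = True
X <-> V = False <-> True = False
(X <-> V) ^ X = False ^ False = False
X <-> V = False <-> True = False
((X <-> V) ^ X) | (X <-> V) = False | False = False
~(((X <-> V) ^ X) | (X <-> V)) = ~False = True
X ^ ~(((X <-> V) ^ X) | (X <-> V)) = False ^ True = True
(X -> V) & (X ^ ~(((X <-> V) ^ X) | (X <-> V))) = True & True = True
X -> V = False -> True = True
((X -> V) & (X ^ ~(((X <-> V) ^ X) | (X <-> V)))) <-> (X -> V) = True <-> True = True
(V ^ X) <-> (((X -> V) & (X ^ ~(((X <-> V) ^ X) | (X <-> V)))) <-> (X -> V)) = True <-> True = True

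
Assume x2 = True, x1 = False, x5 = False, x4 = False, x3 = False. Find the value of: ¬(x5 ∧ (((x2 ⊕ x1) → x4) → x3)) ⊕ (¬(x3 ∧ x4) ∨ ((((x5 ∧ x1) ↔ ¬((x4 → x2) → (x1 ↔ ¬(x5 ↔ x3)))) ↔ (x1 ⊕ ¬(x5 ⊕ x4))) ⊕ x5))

False

x2 ⊕ x1 = True ⊕ False = True
(x2 ⊕ x1) → x4 = True → False = False
((x2 ⊕ x1) → x4) → x3 = False → False = True
x5 ∧ (((x2 ⊕ x1) → x4) → x3) = False ∧ True = False
¬(x5 ∧ (((x2 ⊕ x1) → x4) → x3)) = ¬False = True
x3 ∧ x4 = False ∧ False = False
¬(x3 ∧ x4) = ¬False = True
x5 ∧ x1 = False ∧ False = False
x4 → x2 = False → True = True
x5 ↔ x3 = False ↔ False = True
¬(x5 ↔ x3) = ¬True = False
x1 ↔ ¬(x5 ↔ x3) = False ↔ False = True
(x4 → x2) → (x1 ↔ ¬(x5 ↔ x3)) = True → True = True
¬((x4 → x2) → (x1 ↔ ¬(x5 ↔ x3))) = ¬True = False
(x5 ∧ x1) ↔ ¬((x4 → x2) → (x1 ↔ ¬(x5 ↔ x3))) = False ↔ False = True
x5 ⊕ x4 = False ⊕ False = False
¬(x5 ⊕ x4) = ¬False = True
x1 ⊕ ¬(x5 ⊕ x4) = False ⊕ True = True
((x5 ∧ x1) ↔ ¬((x4 → x2) → (x1 ↔ ¬(x5 ↔ x3)))) ↔ (x1 ⊕ ¬(x5 ⊕ x4)) = True ↔ True = True
(((x5 ∧ x1) ↔ ¬((x4 → x2) → (x1 ↔ ¬(x5 ↔ x3)))) ↔ (x1 ⊕ ¬(x5 ⊕ x4))) ⊕ x5 = True ⊕ False = True
¬(x3 ∧ x4) ∨ ((((x5 ∧ x1) ↔ ¬((x4 → x2) → (x1 ↔ ¬(x5 ↔ x3)))) ↔ (x1 ⊕ ¬(x5 ⊕ x4))) ⊕ x5) = True ∨ True = True
¬(x5 ∧ (((x2 ⊕ x1) → x4) → x3)) ⊕ (¬(x3 ∧ x4) ∨ ((((x5 ∧ x1) ↔ ¬((x4 → x2) → (x1 ↔ ¬(x5 ↔ x3)))) ↔ (x1 ⊕ ¬(x5 ⊕ x4))) ⊕ x5)) = True ⊕ True = False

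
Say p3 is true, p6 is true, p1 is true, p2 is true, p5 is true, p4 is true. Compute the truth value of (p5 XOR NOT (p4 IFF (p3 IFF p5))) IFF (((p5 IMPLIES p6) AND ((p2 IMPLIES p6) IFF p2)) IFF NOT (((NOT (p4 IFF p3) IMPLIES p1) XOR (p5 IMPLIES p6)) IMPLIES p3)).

p3 IFF p5 = true IFF true = true
p4 IFF (p3 IFF p5) = true IFF true = true
NOT (p4 IFF (p3 IFF p5)) = NOT true = false
p5 XOR NOT (p4 IFF (p3 IFF p5)) = true XOR false = true
p5 IMPLIES p6 = true IMPLIES true = true
p2 IMPLIES p6 = true IMPLIES true = true
(p2 IMPLIES p6) IFF p2 = true IFF true = true
(p5 IMPLIES p6) AND ((p2 IMPLIES p6) IFF p2) = true AND true = true
p4 IFF p3 = true IFF true = true
NOT (p4 IFF p3) = NOT true = false
NOT (p4 IFF p3) IMPLIES p1 = false IMPLIES true = true
p5 IMPLIES p6 = true IMPLIES true = true
(NOT (p4 IFF p3) IMPLIES p1) XOR (p5 IMPLIES p6) = true XOR true = false
((NOT (p4 IFF p3) IMPLIES p1) XOR (p5 IMPLIES p6)) IMPLIES p3 = false IMPLIES true = true
NOT (((NOT (p4 IFF p3) IMPLIES p1) XOR (p5 IMPLIES p6)) IMPLIES p3) = NOT true = false
((p5 IMPLIES p6) AND ((p2 IMPLIES p6) IFF p2)) IFF NOT (((NOT (p4 IFF p3) IMPLIES p1) XOR (p5 IMPLIES p6)) IMPLIES p3) = true IFF false = false
(p5 XOR NOT (p4 IFF (p3 IFF p5))) IFF (((p5 IMPLIES p6) AND ((p2 IMPLIES p6) IFF p2)) IFF NOT (((NOT (p4 IFF p3) IMPLIES p1) XOR (p5 IMPLIES p6)) IMPLIES p3)) = true IFF false = false

false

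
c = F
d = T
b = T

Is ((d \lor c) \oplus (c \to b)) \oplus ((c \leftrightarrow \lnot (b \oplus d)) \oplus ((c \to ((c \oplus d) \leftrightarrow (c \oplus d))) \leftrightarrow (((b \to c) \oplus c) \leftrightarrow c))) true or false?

T

d \lor c = T \lor F = T
c \to b = F \to T = T
(d \lor c) \oplus (c \to b) = T \oplus T = F
b \oplus d = T \oplus T = F
\lnot (b \oplus d) = \lnot F = T
c \leftrightarrow \lnot (b \oplus d) = F \leftrightarrow T = F
c \oplus d = F \oplus T = T
c \oplus d = F \oplus T = T
(c \oplus d) \leftrightarrow (c \oplus d) = T \leftrightarrow T = T
c \to ((c \oplus d) \leftrightarrow (c \oplus d)) = F \to T = T
b \to c = T \to F = F
(b \to c) \oplus c = F \oplus F = F
((b \to c) \oplus c) \leftrightarrow c = F \leftrightarrow F = T
(c \to ((c \oplus d) \leftrightarrow (c \oplus d))) \leftrightarrow (((b \to c) \oplus c) \leftrightarrow c) = T \leftrightarrow T = T
(c \leftrightarrow \lnot (b \oplus d)) \oplus ((c \to ((c \oplus d) \leftrightarrow (c \oplus d))) \leftrightarrow (((b \to c) \oplus c) \leftrightarrow c)) = F \oplus T = T
((d \lor c) \oplus (c \to b)) \oplus ((c \leftrightarrow \lnot (b \oplus d)) \oplus ((c \to ((c \oplus d) \leftrightarrow (c \oplus d))) \leftrightarrow (((b \to c) \oplus c) \leftrightarrow c))) = F \oplus T = T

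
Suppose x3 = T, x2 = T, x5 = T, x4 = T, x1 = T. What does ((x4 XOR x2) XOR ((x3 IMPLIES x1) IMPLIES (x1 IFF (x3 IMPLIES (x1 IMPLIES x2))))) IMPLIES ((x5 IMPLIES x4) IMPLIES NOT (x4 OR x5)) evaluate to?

x4 XOR x2 = T XOR T = F
x3 IMPLIES x1 = T IMPLIES T = T
x1 IMPLIES x2 = T IMPLIES T = T
x3 IMPLIES (x1 IMPLIES x2) = T IMPLIES T = T
x1 IFF (x3 IMPLIES (x1 IMPLIES x2)) = T IFF T = T
(x3 IMPLIES x1) IMPLIES (x1 IFF (x3 IMPLIES (x1 IMPLIES x2))) = T IMPLIES T = T
(x4 XOR x2) XOR ((x3 IMPLIES x1) IMPLIES (x1 IFF (x3 IMPLIES (x1 IMPLIES x2)))) = F XOR T = T
x5 IMPLIES x4 = T IMPLIES T = T
x4 OR x5 = T OR T = T
NOT (x4 OR x5) = NOT T = F
(x5 IMPLIES x4) IMPLIES NOT (x4 OR x5) = T IMPLIES F = F
((x4 XOR x2) XOR ((x3 IMPLIES x1) IMPLIES (x1 IFF (x3 IMPLIES (x1 IMPLIES x2))))) IMPLIES ((x5 IMPLIES x4) IMPLIES NOT (x4 OR x5)) = T IMPLIES F = F

F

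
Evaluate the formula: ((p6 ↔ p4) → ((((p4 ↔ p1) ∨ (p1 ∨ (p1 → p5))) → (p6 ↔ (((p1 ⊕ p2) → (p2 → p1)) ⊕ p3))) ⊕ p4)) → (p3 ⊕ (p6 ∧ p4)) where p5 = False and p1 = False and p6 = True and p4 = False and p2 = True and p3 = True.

p6 ↔ p4 = True ↔ False = False
p4 ↔ p1 = False ↔ False = True
p1 → p5 = False → False = True
p1 ∨ (p1 → p5) = False ∨ True = True
(p4 ↔ p1) ∨ (p1 ∨ (p1 → p5)) = True ∨ True = True
p1 ⊕ p2 = False ⊕ True = True
p2 → p1 = True → False = False
(p1 ⊕ p2) → (p2 → p1) = True → False = False
((p1 ⊕ p2) → (p2 → p1)) ⊕ p3 = False ⊕ True = True
p6 ↔ (((p1 ⊕ p2) → (p2 → p1)) ⊕ p3) = True ↔ True = True
((p4 ↔ p1) ∨ (p1 ∨ (p1 → p5))) → (p6 ↔ (((p1 ⊕ p2) → (p2 → p1)) ⊕ p3)) = True → True = True
(((p4 ↔ p1) ∨ (p1 ∨ (p1 → p5))) → (p6 ↔ (((p1 ⊕ p2) → (p2 → p1)) ⊕ p3))) ⊕ p4 = True ⊕ False = True
(p6 ↔ p4) → ((((p4 ↔ p1) ∨ (p1 ∨ (p1 → p5))) → (p6 ↔ (((p1 ⊕ p2) → (p2 → p1)) ⊕ p3))) ⊕ p4) = False → True = True
p6 ∧ p4 = True ∧ False = False
p3 ⊕ (p6 ∧ p4) = True ⊕ False = True
((p6 ↔ p4) → ((((p4 ↔ p1) ∨ (p1 ∨ (p1 → p5))) → (p6 ↔ (((p1 ⊕ p2) → (p2 → p1)) ⊕ p3))) ⊕ p4)) → (p3 ⊕ (p6 ∧ p4)) = True → True = True

True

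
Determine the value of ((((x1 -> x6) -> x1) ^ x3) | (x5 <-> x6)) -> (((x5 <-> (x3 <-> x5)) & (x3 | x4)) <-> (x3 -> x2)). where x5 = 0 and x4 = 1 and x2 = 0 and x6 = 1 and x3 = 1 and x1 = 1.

1

x1 -> x6 = 1 -> 1 = 1
(x1 -> x6) -> x1 = 1 -> 1 = 1
((x1 -> x6) -> x1) ^ x3 = 1 ^ 1 = 0
x5 <-> x6 = 0 <-> 1 = 0
(((x1 -> x6) -> x1) ^ x3) | (x5 <-> x6) = 0 | 0 = 0
x3 <-> x5 = 1 <-> 0 = 0
x5 <-> (x3 <-> x5) = 0 <-> 0 = 1
x3 | x4 = 1 | 1 = 1
(x5 <-> (x3 <-> x5)) & (x3 | x4) = 1 & 1 = 1
x3 -> x2 = 1 -> 0 = 0
((x5 <-> (x3 <-> x5)) & (x3 | x4)) <-> (x3 -> x2) = 1 <-> 0 = 0
((((x1 -> x6) -> x1) ^ x3) | (x5 <-> x6)) -> (((x5 <-> (x3 <-> x5)) & (x3 | x4)) <-> (x3 -> x2)) = 0 -> 0 = 1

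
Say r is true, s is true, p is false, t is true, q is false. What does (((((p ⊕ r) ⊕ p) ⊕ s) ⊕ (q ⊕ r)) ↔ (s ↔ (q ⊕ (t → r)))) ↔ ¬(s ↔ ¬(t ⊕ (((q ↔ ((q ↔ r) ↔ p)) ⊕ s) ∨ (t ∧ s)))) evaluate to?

p ⊕ r = F ⊕ T = T
(p ⊕ r) ⊕ p = T ⊕ F = T
((p ⊕ r) ⊕ p) ⊕ s = T ⊕ T = F
q ⊕ r = F ⊕ T = T
(((p ⊕ r) ⊕ p) ⊕ s) ⊕ (q ⊕ r) = F ⊕ T = T
t → r = T → T = T
q ⊕ (t → r) = F ⊕ T = T
s ↔ (q ⊕ (t → r)) = T ↔ T = T
((((p ⊕ r) ⊕ p) ⊕ s) ⊕ (q ⊕ r)) ↔ (s ↔ (q ⊕ (t → r))) = T ↔ T = T
q ↔ r = F ↔ T = F
(q ↔ r) ↔ p = F ↔ F = T
q ↔ ((q ↔ r) ↔ p) = F ↔ T = F
(q ↔ ((q ↔ r) ↔ p)) ⊕ s = F ⊕ T = T
t ∧ s = T ∧ T = T
((q ↔ ((q ↔ r) ↔ p)) ⊕ s) ∨ (t ∧ s) = T ∨ T = T
t ⊕ (((q ↔ ((q ↔ r) ↔ p)) ⊕ s) ∨ (t ∧ s)) = T ⊕ T = F
¬(t ⊕ (((q ↔ ((q ↔ r) ↔ p)) ⊕ s) ∨ (t ∧ s))) = ¬F = T
s ↔ ¬(t ⊕ (((q ↔ ((q ↔ r) ↔ p)) ⊕ s) ∨ (t ∧ s))) = T ↔ T = T
¬(s ↔ ¬(t ⊕ (((q ↔ ((q ↔ r) ↔ p)) ⊕ s) ∨ (t ∧ s)))) = ¬T = F
(((((p ⊕ r) ⊕ p) ⊕ s) ⊕ (q ⊕ r)) ↔ (s ↔ (q ⊕ (t → r)))) ↔ ¬(s ↔ ¬(t ⊕ (((q ↔ ((q ↔ r) ↔ p)) ⊕ s) ∨ (t ∧ s)))) = T ↔ F = F

F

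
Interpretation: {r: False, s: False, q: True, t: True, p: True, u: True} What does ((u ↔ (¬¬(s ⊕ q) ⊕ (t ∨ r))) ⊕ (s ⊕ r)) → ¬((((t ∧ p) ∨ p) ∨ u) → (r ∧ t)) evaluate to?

True

s ⊕ q = False ⊕ True = True
¬(s ⊕ q) = ¬True = False
¬¬(s ⊕ q) = ¬False = True
t ∨ r = True ∨ False = True
¬¬(s ⊕ q) ⊕ (t ∨ r) = True ⊕ True = False
u ↔ (¬¬(s ⊕ q) ⊕ (t ∨ r)) = True ↔ False = False
s ⊕ r = False ⊕ False = False
(u ↔ (¬¬(s ⊕ q) ⊕ (t ∨ r))) ⊕ (s ⊕ r) = False ⊕ False = False
t ∧ p = True ∧ True = True
(t ∧ p) ∨ p = True ∨ True = True
((t ∧ p) ∨ p) ∨ u = True ∨ True = True
r ∧ t = False ∧ True = False
(((t ∧ p) ∨ p) ∨ u) → (r ∧ t) = True → False = False
¬((((t ∧ p) ∨ p) ∨ u) → (r ∧ t)) = ¬False = True
((u ↔ (¬¬(s ⊕ q) ⊕ (t ∨ r))) ⊕ (s ⊕ r)) → ¬((((t ∧ p) ∨ p) ∨ u) → (r ∧ t)) = False → True = True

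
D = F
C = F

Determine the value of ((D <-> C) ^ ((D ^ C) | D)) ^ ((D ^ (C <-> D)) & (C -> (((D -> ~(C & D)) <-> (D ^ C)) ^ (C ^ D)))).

F

Substituting D=F, C=F:
D <-> C = F <-> F = T
D ^ C = F ^ F = F
(D ^ C) | D = F | F = F
(D <-> C) ^ ((D ^ C) | D) = T ^ F = T
C <-> D = F <-> F = T
D ^ (C <-> D) = F ^ T = T
C & D = F & F = F
~(C & D) = ~F = T
D -> ~(C & D) = F -> T = T
D ^ C = F ^ F = F
(D -> ~(C & D)) <-> (D ^ C) = T <-> F = F
C ^ D = F ^ F = F
((D -> ~(C & D)) <-> (D ^ C)) ^ (C ^ D) = F ^ F = F
C -> (((D -> ~(C & D)) <-> (D ^ C)) ^ (C ^ D)) = F -> F = T
(D ^ (C <-> D)) & (C -> (((D -> ~(C & D)) <-> (D ^ C)) ^ (C ^ D))) = T & T = T
((D <-> C) ^ ((D ^ C) | D)) ^ ((D ^ (C <-> D)) & (C -> (((D -> ~(C & D)) <-> (D ^ C)) ^ (C ^ D)))) = T ^ T = F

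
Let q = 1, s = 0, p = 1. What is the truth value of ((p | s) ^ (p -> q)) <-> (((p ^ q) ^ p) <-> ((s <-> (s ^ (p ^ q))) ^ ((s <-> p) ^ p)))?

p | s = 1 | 0 = 1
p -> q = 1 -> 1 = 1
(p | s) ^ (p -> q) = 1 ^ 1 = 0
p ^ q = 1 ^ 1 = 0
(p ^ q) ^ p = 0 ^ 1 = 1
p ^ q = 1 ^ 1 = 0
s ^ (p ^ q) = 0 ^ 0 = 0
s <-> (s ^ (p ^ q)) = 0 <-> 0 = 1
s <-> p = 0 <-> 1 = 0
(s <-> p) ^ p = 0 ^ 1 = 1
(s <-> (s ^ (p ^ q))) ^ ((s <-> p) ^ p) = 1 ^ 1 = 0
((p ^ q) ^ p) <-> ((s <-> (s ^ (p ^ q))) ^ ((s <-> p) ^ p)) = 1 <-> 0 = 0
((p | s) ^ (p -> q)) <-> (((p ^ q) ^ p) <-> ((s <-> (s ^ (p ^ q))) ^ ((s <-> p) ^ p))) = 0 <-> 0 = 1

1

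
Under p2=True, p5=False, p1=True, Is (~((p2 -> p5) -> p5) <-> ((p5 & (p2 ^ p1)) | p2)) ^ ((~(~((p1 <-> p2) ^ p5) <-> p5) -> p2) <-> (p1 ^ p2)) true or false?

p2 -> p5 = True -> False = False
(p2 -> p5) -> p5 = False -> False = True
~((p2 -> p5) -> p5) = ~True = False
p2 ^ p1 = True ^ True = False
p5 & (p2 ^ p1) = False & False = False
(p5 & (p2 ^ p1)) | p2 = False | True = True
~((p2 -> p5) -> p5) <-> ((p5 & (p2 ^ p1)) | p2) = False <-> True = False
p1 <-> p2 = True <-> True = True
(p1 <-> p2) ^ p5 = True ^ False = True
~((p1 <-> p2) ^ p5) = ~True = False
~((p1 <-> p2) ^ p5) <-> p5 = False <-> False = True
~(~((p1 <-> p2) ^ p5) <-> p5) = ~True = False
~(~((p1 <-> p2) ^ p5) <-> p5) -> p2 = False -> True = True
p1 ^ p2 = True ^ True = False
(~(~((p1 <-> p2) ^ p5) <-> p5) -> p2) <-> (p1 ^ p2) = True <-> False = False
(~((p2 -> p5) -> p5) <-> ((p5 & (p2 ^ p1)) | p2)) ^ ((~(~((p1 <-> p2) ^ p5) <-> p5) -> p2) <-> (p1 ^ p2)) = False ^ False = False

False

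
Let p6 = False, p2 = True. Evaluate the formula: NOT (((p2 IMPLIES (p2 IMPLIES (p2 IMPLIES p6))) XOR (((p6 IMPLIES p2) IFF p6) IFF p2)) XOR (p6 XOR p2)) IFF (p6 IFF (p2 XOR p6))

True

p2 IMPLIES p6 = True IMPLIES False = False
p2 IMPLIES (p2 IMPLIES p6) = True IMPLIES False = False
p2 IMPLIES (p2 IMPLIES (p2 IMPLIES p6)) = True IMPLIES False = False
p6 IMPLIES p2 = False IMPLIES True = True
(p6 IMPLIES p2) IFF p6 = True IFF False = False
((p6 IMPLIES p2) IFF p6) IFF p2 = False IFF True = False
(p2 IMPLIES (p2 IMPLIES (p2 IMPLIES p6))) XOR (((p6 IMPLIES p2) IFF p6) IFF p2) = False XOR False = False
p6 XOR p2 = False XOR True = True
((p2 IMPLIES (p2 IMPLIES (p2 IMPLIES p6))) XOR (((p6 IMPLIES p2) IFF p6) IFF p2)) XOR (p6 XOR p2) = False XOR True = True
NOT (((p2 IMPLIES (p2 IMPLIES (p2 IMPLIES p6))) XOR (((p6 IMPLIES p2) IFF p6) IFF p2)) XOR (p6 XOR p2)) = NOT True = False
p2 XOR p6 = True XOR False = True
p6 IFF (p2 XOR p6) = False IFF True = False
NOT (((p2 IMPLIES (p2 IMPLIES (p2 IMPLIES p6))) XOR (((p6 IMPLIES p2) IFF p6) IFF p2)) XOR (p6 XOR p2)) IFF (p6 IFF (p2 XOR p6)) = False IFF False = True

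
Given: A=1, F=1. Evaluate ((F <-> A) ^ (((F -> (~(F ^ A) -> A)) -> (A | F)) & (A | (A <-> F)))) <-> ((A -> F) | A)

0

F <-> A = 1 <-> 1 = 1
F ^ A = 1 ^ 1 = 0
~(F ^ A) = ~0 = 1
~(F ^ A) -> A = 1 -> 1 = 1
F -> (~(F ^ A) -> A) = 1 -> 1 = 1
A | F = 1 | 1 = 1
(F -> (~(F ^ A) -> A)) -> (A | F) = 1 -> 1 = 1
A <-> F = 1 <-> 1 = 1
A | (A <-> F) = 1 | 1 = 1
((F -> (~(F ^ A) -> A)) -> (A | F)) & (A | (A <-> F)) = 1 & 1 = 1
(F <-> A) ^ (((F -> (~(F ^ A) -> A)) -> (A | F)) & (A | (A <-> F))) = 1 ^ 1 = 0
A -> F = 1 -> 1 = 1
(A -> F) | A = 1 | 1 = 1
((F <-> A) ^ (((F -> (~(F ^ A) -> A)) -> (A | F)) & (A | (A <-> F)))) <-> ((A -> F) | A) = 0 <-> 1 = 0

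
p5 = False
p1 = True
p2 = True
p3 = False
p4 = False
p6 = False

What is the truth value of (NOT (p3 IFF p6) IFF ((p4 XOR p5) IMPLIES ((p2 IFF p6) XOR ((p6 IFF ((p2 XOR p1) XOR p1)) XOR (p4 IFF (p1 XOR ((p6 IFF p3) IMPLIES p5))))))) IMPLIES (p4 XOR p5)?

True

Substituting p5=False, p1=True, p2=True, p3=False, p4=False, p6=False:
p3 IFF p6 = False IFF False = True
NOT (p3 IFF p6) = NOT True = False
p4 XOR p5 = False XOR False = False
p2 IFF p6 = True IFF False = False
p2 XOR p1 = True XOR True = False
(p2 XOR p1) XOR p1 = False XOR True = True
p6 IFF ((p2 XOR p1) XOR p1) = False IFF True = False
p6 IFF p3 = False IFF False = True
(p6 IFF p3) IMPLIES p5 = True IMPLIES False = False
p1 XOR ((p6 IFF p3) IMPLIES p5) = True XOR False = True
p4 IFF (p1 XOR ((p6 IFF p3) IMPLIES p5)) = False IFF True = False
(p6 IFF ((p2 XOR p1) XOR p1)) XOR (p4 IFF (p1 XOR ((p6 IFF p3) IMPLIES p5))) = False XOR False = False
(p2 IFF p6) XOR ((p6 IFF ((p2 XOR p1) XOR p1)) XOR (p4 IFF (p1 XOR ((p6 IFF p3) IMPLIES p5)))) = False XOR False = False
(p4 XOR p5) IMPLIES ((p2 IFF p6) XOR ((p6 IFF ((p2 XOR p1) XOR p1)) XOR (p4 IFF (p1 XOR ((p6 IFF p3) IMPLIES p5))))) = False IMPLIES False = True
NOT (p3 IFF p6) IFF ((p4 XOR p5) IMPLIES ((p2 IFF p6) XOR ((p6 IFF ((p2 XOR p1) XOR p1)) XOR (p4 IFF (p1 XOR ((p6 IFF p3) IMPLIES p5)))))) = False IFF True = False
p4 XOR p5 = False XOR False = False
(NOT (p3 IFF p6) IFF ((p4 XOR p5) IMPLIES ((p2 IFF p6) XOR ((p6 IFF ((p2 XOR p1) XOR p1)) XOR (p4 IFF (p1 XOR ((p6 IFF p3) IMPLIES p5))))))) IMPLIES (p4 XOR p5) = False IMPLIES False = True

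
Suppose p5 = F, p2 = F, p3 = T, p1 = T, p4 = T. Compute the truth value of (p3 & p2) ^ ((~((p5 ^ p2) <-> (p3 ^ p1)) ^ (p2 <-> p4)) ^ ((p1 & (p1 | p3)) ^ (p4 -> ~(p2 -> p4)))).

T

p3 & p2 = T & F = F
p5 ^ p2 = F ^ F = F
p3 ^ p1 = T ^ T = F
(p5 ^ p2) <-> (p3 ^ p1) = F <-> F = T
~((p5 ^ p2) <-> (p3 ^ p1)) = ~T = F
p2 <-> p4 = F <-> T = F
~((p5 ^ p2) <-> (p3 ^ p1)) ^ (p2 <-> p4) = F ^ F = F
p1 | p3 = T | T = T
p1 & (p1 | p3) = T & T = T
p2 -> p4 = F -> T = T
~(p2 -> p4) = ~T = F
p4 -> ~(p2 -> p4) = T -> F = F
(p1 & (p1 | p3)) ^ (p4 -> ~(p2 -> p4)) = T ^ F = T
(~((p5 ^ p2) <-> (p3 ^ p1)) ^ (p2 <-> p4)) ^ ((p1 & (p1 | p3)) ^ (p4 -> ~(p2 -> p4))) = F ^ T = T
(p3 & p2) ^ ((~((p5 ^ p2) <-> (p3 ^ p1)) ^ (p2 <-> p4)) ^ ((p1 & (p1 | p3)) ^ (p4 -> ~(p2 -> p4)))) = F ^ T = T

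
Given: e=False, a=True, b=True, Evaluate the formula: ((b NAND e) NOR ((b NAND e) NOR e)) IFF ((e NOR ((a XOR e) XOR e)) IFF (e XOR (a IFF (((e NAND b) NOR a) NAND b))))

b NAND e = True NAND False = True
b NAND e = True NAND False = True
(b NAND e) NOR e = True NOR False = False
(b NAND e) NOR ((b NAND e) NOR e) = True NOR False = False
a XOR e = True XOR False = True
(a XOR e) XOR e = True XOR False = True
e NOR ((a XOR e) XOR e) = False NOR True = False
e NAND b = False NAND True = True
(e NAND b) NOR a = True NOR True = False
((e NAND b) NOR a) NAND b = False NAND True = True
a IFF (((e NAND b) NOR a) NAND b) = True IFF True = True
e XOR (a IFF (((e NAND b) NOR a) NAND b)) = False XOR True = True
(e NOR ((a XOR e) XOR e)) IFF (e XOR (a IFF (((e NAND b) NOR a) NAND b))) = False IFF True = False
((b NAND e) NOR ((b NAND e) NOR e)) IFF ((e NOR ((a XOR e) XOR e)) IFF (e XOR (a IFF (((e NAND b) NOR a) NAND b)))) = False IFF False = True

True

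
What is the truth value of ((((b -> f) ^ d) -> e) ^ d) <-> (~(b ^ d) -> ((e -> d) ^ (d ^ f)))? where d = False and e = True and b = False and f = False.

b -> f = False -> False = True
(b -> f) ^ d = True ^ False = True
((b -> f) ^ d) -> e = True -> True = True
(((b -> f) ^ d) -> e) ^ d = True ^ False = True
b ^ d = False ^ False = False
~(b ^ d) = ~False = True
e -> d = True -> False = False
d ^ f = False ^ False = False
(e -> d) ^ (d ^ f) = False ^ False = False
~(b ^ d) -> ((e -> d) ^ (d ^ f)) = True -> False = False
((((b -> f) ^ d) -> e) ^ d) <-> (~(b ^ d) -> ((e -> d) ^ (d ^ f))) = True <-> False = False

False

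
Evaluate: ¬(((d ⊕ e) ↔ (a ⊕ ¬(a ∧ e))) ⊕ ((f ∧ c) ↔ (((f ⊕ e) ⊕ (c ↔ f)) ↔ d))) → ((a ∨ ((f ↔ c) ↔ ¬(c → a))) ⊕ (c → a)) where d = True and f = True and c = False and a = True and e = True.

True

d ⊕ e = True ⊕ True = False
a ∧ e = True ∧ True = True
¬(a ∧ e) = ¬True = False
a ⊕ ¬(a ∧ e) = True ⊕ False = True
(d ⊕ e) ↔ (a ⊕ ¬(a ∧ e)) = False ↔ True = False
f ∧ c = True ∧ False = False
f ⊕ e = True ⊕ True = False
c ↔ f = False ↔ True = False
(f ⊕ e) ⊕ (c ↔ f) = False ⊕ False = False
((f ⊕ e) ⊕ (c ↔ f)) ↔ d = False ↔ True = False
(f ∧ c) ↔ (((f ⊕ e) ⊕ (c ↔ f)) ↔ d) = False ↔ False = True
((d ⊕ e) ↔ (a ⊕ ¬(a ∧ e))) ⊕ ((f ∧ c) ↔ (((f ⊕ e) ⊕ (c ↔ f)) ↔ d)) = False ⊕ True = True
¬(((d ⊕ e) ↔ (a ⊕ ¬(a ∧ e))) ⊕ ((f ∧ c) ↔ (((f ⊕ e) ⊕ (c ↔ f)) ↔ d))) = ¬True = False
f ↔ c = True ↔ False = False
c → a = False → True = True
¬(c → a) = ¬True = False
(f ↔ c) ↔ ¬(c → a) = False ↔ False = True
a ∨ ((f ↔ c) ↔ ¬(c → a)) = True ∨ True = True
c → a = False → True = True
(a ∨ ((f ↔ c) ↔ ¬(c → a))) ⊕ (c → a) = True ⊕ True = False
¬(((d ⊕ e) ↔ (a ⊕ ¬(a ∧ e))) ⊕ ((f ∧ c) ↔ (((f ⊕ e) ⊕ (c ↔ f)) ↔ d))) → ((a ∨ ((f ↔ c) ↔ ¬(c → a))) ⊕ (c → a)) = False → False = True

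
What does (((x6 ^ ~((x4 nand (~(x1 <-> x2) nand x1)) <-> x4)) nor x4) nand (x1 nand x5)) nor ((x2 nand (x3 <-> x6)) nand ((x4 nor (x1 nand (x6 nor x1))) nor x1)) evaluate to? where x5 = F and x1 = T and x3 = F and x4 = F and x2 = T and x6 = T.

F

x1 <-> x2 = T <-> T = T
~(x1 <-> x2) = ~T = F
~(x1 <-> x2) nand x1 = F nand T = T
x4 nand (~(x1 <-> x2) nand x1) = F nand T = T
(x4 nand (~(x1 <-> x2) nand x1)) <-> x4 = T <-> F = F
~((x4 nand (~(x1 <-> x2) nand x1)) <-> x4) = ~F = T
x6 ^ ~((x4 nand (~(x1 <-> x2) nand x1)) <-> x4) = T ^ T = F
(x6 ^ ~((x4 nand (~(x1 <-> x2) nand x1)) <-> x4)) nor x4 = F nor F = T
x1 nand x5 = T nand F = T
((x6 ^ ~((x4 nand (~(x1 <-> x2) nand x1)) <-> x4)) nor x4) nand (x1 nand x5) = T nand T = F
x3 <-> x6 = F <-> T = F
x2 nand (x3 <-> x6) = T nand F = T
x6 nor x1 = T nor T = F
x1 nand (x6 nor x1) = T nand F = T
x4 nor (x1 nand (x6 nor x1)) = F nor T = F
(x4 nor (x1 nand (x6 nor x1))) nor x1 = F nor T = F
(x2 nand (x3 <-> x6)) nand ((x4 nor (x1 nand (x6 nor x1))) nor x1) = T nand F = T
(((x6 ^ ~((x4 nand (~(x1 <-> x2) nand x1)) <-> x4)) nor x4) nand (x1 nand x5)) nor ((x2 nand (x3 <-> x6)) nand ((x4 nor (x1 nand (x6 nor x1))) nor x1)) = F nor T = F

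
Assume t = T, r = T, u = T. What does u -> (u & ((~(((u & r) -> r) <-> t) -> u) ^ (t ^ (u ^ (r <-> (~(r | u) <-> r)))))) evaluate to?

T

Substituting t=T, r=T, u=T:
u & r = T & T = T
(u & r) -> r = T -> T = T
((u & r) -> r) <-> t = T <-> T = T
~(((u & r) -> r) <-> t) = ~T = F
~(((u & r) -> r) <-> t) -> u = F -> T = T
r | u = T | T = T
~(r | u) = ~T = F
~(r | u) <-> r = F <-> T = F
r <-> (~(r | u) <-> r) = T <-> F = F
u ^ (r <-> (~(r | u) <-> r)) = T ^ F = T
t ^ (u ^ (r <-> (~(r | u) <-> r))) = T ^ T = F
(~(((u & r) -> r) <-> t) -> u) ^ (t ^ (u ^ (r <-> (~(r | u) <-> r)))) = T ^ F = T
u & ((~(((u & r) -> r) <-> t) -> u) ^ (t ^ (u ^ (r <-> (~(r | u) <-> r))))) = T & T = T
u -> (u & ((~(((u & r) -> r) <-> t) -> u) ^ (t ^ (u ^ (r <-> (~(r | u) <-> r)))))) = T -> T = T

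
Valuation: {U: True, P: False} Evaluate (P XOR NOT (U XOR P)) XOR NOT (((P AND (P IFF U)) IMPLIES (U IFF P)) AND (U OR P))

False

U XOR P = True XOR False = True
NOT (U XOR P) = NOT True = False
P XOR NOT (U XOR P) = False XOR False = False
P IFF U = False IFF True = False
P AND (P IFF U) = False AND False = False
U IFF P = True IFF False = False
(P AND (P IFF U)) IMPLIES (U IFF P) = False IMPLIES False = True
U OR P = True OR False = True
((P AND (P IFF U)) IMPLIES (U IFF P)) AND (U OR P) = True AND True = True
NOT (((P AND (P IFF U)) IMPLIES (U IFF P)) AND (U OR P)) = NOT True = False
(P XOR NOT (U XOR P)) XOR NOT (((P AND (P IFF U)) IMPLIES (U IFF P)) AND (U OR P)) = False XOR False = False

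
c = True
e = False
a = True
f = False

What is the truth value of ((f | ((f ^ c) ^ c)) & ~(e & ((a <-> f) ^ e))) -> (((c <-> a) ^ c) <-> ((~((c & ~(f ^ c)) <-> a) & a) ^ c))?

f ^ c = False ^ True = True
(f ^ c) ^ c = True ^ True = False
f | ((f ^ c) ^ c) = False | False = False
a <-> f = True <-> False = False
(a <-> f) ^ e = False ^ False = False
e & ((a <-> f) ^ e) = False & False = False
~(e & ((a <-> f) ^ e)) = ~False = True
(f | ((f ^ c) ^ c)) & ~(e & ((a <-> f) ^ e)) = False & True = False
c <-> a = True <-> True = True
(c <-> a) ^ c = True ^ True = False
f ^ c = False ^ True = True
~(f ^ c) = ~True = False
c & ~(f ^ c) = True & False = False
(c & ~(f ^ c)) <-> a = False <-> True = False
~((c & ~(f ^ c)) <-> a) = ~False = True
~((c & ~(f ^ c)) <-> a) & a = True & True = True
(~((c & ~(f ^ c)) <-> a) & a) ^ c = True ^ True = False
((c <-> a) ^ c) <-> ((~((c & ~(f ^ c)) <-> a) & a) ^ c) = False <-> False = True
((f | ((f ^ c) ^ c)) & ~(e & ((a <-> f) ^ e))) -> (((c <-> a) ^ c) <-> ((~((c & ~(f ^ c)) <-> a) & a) ^ c)) = False -> True = True

True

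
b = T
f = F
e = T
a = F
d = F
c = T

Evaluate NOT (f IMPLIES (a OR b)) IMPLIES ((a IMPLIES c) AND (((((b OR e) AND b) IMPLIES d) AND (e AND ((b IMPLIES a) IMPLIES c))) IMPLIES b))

a OR b = F OR T = T
f IMPLIES (a OR b) = F IMPLIES T = T
NOT (f IMPLIES (a OR b)) = NOT T = F
a IMPLIES c = F IMPLIES T = T
b OR e = T OR T = T
(b OR e) AND b = T AND T = T
((b OR e) AND b) IMPLIES d = T IMPLIES F = F
b IMPLIES a = T IMPLIES F = F
(b IMPLIES a) IMPLIES c = F IMPLIES T = T
e AND ((b IMPLIES a) IMPLIES c) = T AND T = T
(((b OR e) AND b) IMPLIES d) AND (e AND ((b IMPLIES a) IMPLIES c)) = F AND T = F
((((b OR e) AND b) IMPLIES d) AND (e AND ((b IMPLIES a) IMPLIES c))) IMPLIES b = F IMPLIES T = T
(a IMPLIES c) AND (((((b OR e) AND b) IMPLIES d) AND (e AND ((b IMPLIES a) IMPLIES c))) IMPLIES b) = T AND T = T
NOT (f IMPLIES (a OR b)) IMPLIES ((a IMPLIES c) AND (((((b OR e) AND b) IMPLIES d) AND (e AND ((b IMPLIES a) IMPLIES c))) IMPLIES b)) = F IMPLIES T = T

T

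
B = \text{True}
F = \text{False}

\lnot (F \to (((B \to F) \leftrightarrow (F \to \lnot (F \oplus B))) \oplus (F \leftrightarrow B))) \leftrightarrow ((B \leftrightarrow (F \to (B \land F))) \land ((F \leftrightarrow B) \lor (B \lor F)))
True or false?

Substituting B=\text{True}, F=\text{False}:
B \to F = \text{True} \to \text{False} = \text{False}
F \oplus B = \text{False} \oplus \text{True} = \text{True}
\lnot (F \oplus B) = \lnot \text{True} = \text{False}
F \to \lnot (F \oplus B) = \text{False} \to \text{False} = \text{True}
(B \to F) \leftrightarrow (F \to \lnot (F \oplus B)) = \text{False} \leftrightarrow \text{True} = \text{False}
F \leftrightarrow B = \text{False} \leftrightarrow \text{True} = \text{False}
((B \to F) \leftrightarrow (F \to \lnot (F \oplus B))) \oplus (F \leftrightarrow B) = \text{False} \oplus \text{False} = \text{False}
F \to (((B \to F) \leftrightarrow (F \to \lnot (F \oplus B))) \oplus (F \leftrightarrow B)) = \text{False} \to \text{False} = \text{True}
\lnot (F \to (((B \to F) \leftrightarrow (F \to \lnot (F \oplus B))) \oplus (F \leftrightarrow B))) = \lnot \text{True} = \text{False}
B \land F = \text{True} \land \text{False} = \text{False}
F \to (B \land F) = \text{False} \to \text{False} = \text{True}
B \leftrightarrow (F \to (B \land F)) = \text{True} \leftrightarrow \text{True} = \text{True}
F \leftrightarrow B = \text{False} \leftrightarrow \text{True} = \text{False}
B \lor F = \text{True} \lor \text{False} = \text{True}
(F \leftrightarrow B) \lor (B \lor F) = \text{False} \lor \text{True} = \text{True}
(B \leftrightarrow (F \to (B \land F))) \land ((F \leftrightarrow B) \lor (B \lor F)) = \text{True} \land \text{True} = \text{True}
\lnot (F \to (((B \to F) \leftrightarrow (F \to \lnot (F \oplus B))) \oplus (F \leftrightarrow B))) \leftrightarrow ((B \leftrightarrow (F \to (B \land F))) \land ((F \leftrightarrow B) \lor (B \lor F))) = \text{False} \leftrightarrow \text{True} = \text{False}

\text{False}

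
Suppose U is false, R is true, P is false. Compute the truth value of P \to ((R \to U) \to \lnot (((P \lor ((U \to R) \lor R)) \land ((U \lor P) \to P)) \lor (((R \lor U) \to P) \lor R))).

Substituting U=\text{False}, R=\text{True}, P=\text{False}:
R \to U = \text{True} \to \text{False} = \text{False}
U \to R = \text{False} \to \text{True} = \text{True}
(U \to R) \lor R = \text{True} \lor \text{True} = \text{True}
P \lor ((U \to R) \lor R) = \text{False} \lor \text{True} = \text{True}
U \lor P = \text{False} \lor \text{False} = \text{False}
(U \lor P) \to P = \text{False} \to \text{False} = \text{True}
(P \lor ((U \to R) \lor R)) \land ((U \lor P) \to P) = \text{True} \land \text{True} = \text{True}
R \lor U = \text{True} \lor \text{False} = \text{True}
(R \lor U) \to P = \text{True} \to \text{False} = \text{False}
((R \lor U) \to P) \lor R = \text{False} \lor \text{True} = \text{True}
((P \lor ((U \to R) \lor R)) \land ((U \lor P) \to P)) \lor (((R \lor U) \to P) \lor R) = \text{True} \lor \text{True} = \text{True}
\lnot (((P \lor ((U \to R) \lor R)) \land ((U \lor P) \to P)) \lor (((R \lor U) \to P) \lor R)) = \lnot \text{True} = \text{False}
(R \to U) \to \lnot (((P \lor ((U \to R) \lor R)) \land ((U \lor P) \to P)) \lor (((R \lor U) \to P) \lor R)) = \text{False} \to \text{False} = \text{True}
P \to ((R \to U) \to \lnot (((P \lor ((U \to R) \lor R)) \land ((U \lor P) \to P)) \lor (((R \lor U) \to P) \lor R))) = \text{False} \to \text{True} = \text{True}

\text{True}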